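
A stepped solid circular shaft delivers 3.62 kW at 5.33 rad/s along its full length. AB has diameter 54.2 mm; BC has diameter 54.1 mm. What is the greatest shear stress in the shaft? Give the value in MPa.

21.8 MPa

ω = 5.33 rad/s, so T = P/ω = 3.62×10³ / 5.330 = 679.2 N·m.
Under the same torque, τ_max = 16T/(πd³) is largest where d is smallest — segment BC (d = 54.1 mm).
τ_max = 16·679.2/(π·(0.0541)³) = 2.185×10^7 Pa.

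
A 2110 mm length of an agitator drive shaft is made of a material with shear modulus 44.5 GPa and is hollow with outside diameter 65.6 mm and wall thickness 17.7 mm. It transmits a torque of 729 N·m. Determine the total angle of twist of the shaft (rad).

0.0199 rad

J = π(d_o⁴ − d_i⁴)/32 = π(0.0656⁴ − 0.0302⁴)/32 = 1.736×10^-6 m⁴.
θ = T·L/(G·J) = 729.0 × 2.11 / (44.5×10⁹ × 1.736×10^-6) = 0.01991 rad.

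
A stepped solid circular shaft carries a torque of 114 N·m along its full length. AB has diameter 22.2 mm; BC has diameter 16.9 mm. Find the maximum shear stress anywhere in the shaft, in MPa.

120 MPa

Under the same torque, τ_max = 16T/(πd³) is largest where d is smallest — segment BC (d = 16.9 mm).
τ_max = 16·114.0/(π·(0.0169)³) = 1.203×10^8 Pa.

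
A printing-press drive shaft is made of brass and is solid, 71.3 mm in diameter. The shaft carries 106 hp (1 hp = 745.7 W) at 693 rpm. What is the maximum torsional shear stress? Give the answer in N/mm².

ω = 2π·693/60 = 72.57 rad/s, so T = P/ω = 106×745.7 / 72.57 = 1089 N·m.
J = πd⁴/32 = π(0.0713)⁴/32 = 2.537×10^-6 m⁴.
τ_max = T·r/J = 1089 × 0.0357 / 2.537×10^-6 = 1.530×10^7 Pa.

15.3 N/mm²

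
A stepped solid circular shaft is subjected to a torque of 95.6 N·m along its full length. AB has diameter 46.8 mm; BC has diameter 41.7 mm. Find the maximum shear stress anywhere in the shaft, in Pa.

6.71e6 Pa

Under the same torque, τ_max = 16T/(πd³) is largest where d is smallest — segment BC (d = 41.7 mm).
τ_max = 16·95.60/(π·(0.0417)³) = 6.715×10^6 Pa.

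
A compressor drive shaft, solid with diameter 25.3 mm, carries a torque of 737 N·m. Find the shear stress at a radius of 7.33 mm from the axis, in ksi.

J = πd⁴/32 = π(0.0253)⁴/32 = 4.022×10^-8 m⁴.
Shear stress varies linearly with radius: τ = T·r/J = 737.0 × 0.00733 / 4.022×10^-8 = 1.343×10^8 Pa.

19.5 ksi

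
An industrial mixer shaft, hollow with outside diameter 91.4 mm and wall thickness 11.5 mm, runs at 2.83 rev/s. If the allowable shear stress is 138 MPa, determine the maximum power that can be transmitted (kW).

J = π(d_o⁴ − d_i⁴)/32 = π(0.0914⁴ − 0.0684⁴)/32 = 4.703×10^-6 m⁴.
T_max = τ_allow·J/r = 1.38×10^8 × 4.703×10^-6 / 0.0457 = 14200 N·m.
ω = 2π·2.83 = 17.78 rad/s, so P_max = T_max·ω = 2.525×10^5 W.

253 kW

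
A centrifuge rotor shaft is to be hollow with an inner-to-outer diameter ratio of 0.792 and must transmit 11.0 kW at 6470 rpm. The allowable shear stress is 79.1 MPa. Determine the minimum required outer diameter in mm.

12.0 mm

ω = 2π·6470/60 = 677.5 rad/s, so T = P/ω = 11.0×10³ / 677.5 = 16.24 N·m.
For a hollow shaft with d_i/d_o = 0.792: τ_max = 16T/(π d_o³ (1−k⁴)), so d_o = [16T/(π τ_allow (1−k⁴))]^(1/3) = [16·16.24/(π·7.91×10^7·0.6065)]^(1/3) = 0.01199 m.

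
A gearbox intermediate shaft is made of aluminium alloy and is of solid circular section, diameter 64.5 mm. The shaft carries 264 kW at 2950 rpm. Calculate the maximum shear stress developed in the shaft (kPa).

ω = 2π·2950/60 = 308.9 rad/s, so T = P/ω = 264×10³ / 308.9 = 854.6 N·m.
J = πd⁴/32 = π(0.0645)⁴/32 = 1.699×10^-6 m⁴.
τ_max = T·r/J = 854.6 × 0.0323 / 1.699×10^-6 = 1.622×10^7 Pa.

16200 kPa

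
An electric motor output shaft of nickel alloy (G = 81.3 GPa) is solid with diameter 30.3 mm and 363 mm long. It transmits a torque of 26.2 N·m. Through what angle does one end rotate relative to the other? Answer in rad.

J = πd⁴/32 = π(0.0303)⁴/32 = 8.275×10^-8 m⁴.
θ = T·L/(G·J) = 26.20 × 0.363 / (81.3×10⁹ × 8.275×10^-8) = 1.414×10^-3 rad.

0.00141 rad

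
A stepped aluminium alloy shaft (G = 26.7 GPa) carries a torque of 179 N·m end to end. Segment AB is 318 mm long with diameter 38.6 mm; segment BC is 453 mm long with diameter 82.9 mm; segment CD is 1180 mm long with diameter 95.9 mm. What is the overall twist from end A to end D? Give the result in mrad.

J_AB = π(0.0386)⁴/32 = 2.18×10^-7 m⁴; J_BC = π(0.0829)⁴/32 = 4.64×10^-6 m⁴; J_CD = π(0.0959)⁴/32 = 8.30×10^-6 m⁴.
θ = (T/G)·Σ L_i/J_i = (179.0/26.7×10⁹)·(0.318/2.18×10^-7 + 0.453/4.64×10^-6 + 1.18/8.30×10^-6) = 0.01139 rad.

11.4 mrad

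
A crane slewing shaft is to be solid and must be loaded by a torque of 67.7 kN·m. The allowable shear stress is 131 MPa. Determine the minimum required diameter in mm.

For a solid shaft τ_max = 16T/(πd³), so d = (16T/(π τ_allow))^(1/3) = (16·67700/(π·1.31×10^8))^(1/3) = 0.1381 m.

138 mm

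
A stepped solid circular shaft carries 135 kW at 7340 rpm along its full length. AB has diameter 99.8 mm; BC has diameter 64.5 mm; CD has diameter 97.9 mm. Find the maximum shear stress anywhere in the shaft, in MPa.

3.33 MPa

ω = 2π·7340/60 = 768.6 rad/s, so T = P/ω = 135×10³ / 768.6 = 175.6 N·m.
Under the same torque, τ_max = 16T/(πd³) is largest where d is smallest — segment BC (d = 64.5 mm).
τ_max = 16·175.6/(π·(0.0645)³) = 3.333×10^6 Pa.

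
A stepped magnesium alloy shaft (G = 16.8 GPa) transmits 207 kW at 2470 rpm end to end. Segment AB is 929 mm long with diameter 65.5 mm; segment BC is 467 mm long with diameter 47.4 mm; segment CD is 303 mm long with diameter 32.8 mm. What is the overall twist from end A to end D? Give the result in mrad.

ω = 2π·2470/60 = 258.7 rad/s, so T = P/ω = 207×10³ / 258.7 = 800.3 N·m.
J_AB = π(0.0655)⁴/32 = 1.81×10^-6 m⁴; J_BC = π(0.0474)⁴/32 = 4.96×10^-7 m⁴; J_CD = π(0.0328)⁴/32 = 1.14×10^-7 m⁴.
θ = (T/G)·Σ L_i/J_i = (800.3/16.8×10⁹)·(0.929/1.81×10^-6 + 0.467/4.96×10^-7 + 0.303/1.14×10^-7) = 0.1964 rad.

196 mrad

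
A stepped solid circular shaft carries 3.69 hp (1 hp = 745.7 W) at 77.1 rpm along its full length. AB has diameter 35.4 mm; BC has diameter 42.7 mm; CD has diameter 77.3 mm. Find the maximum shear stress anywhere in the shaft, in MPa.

39.1 MPa

ω = 2π·77.1/60 = 8.074 rad/s, so T = P/ω = 3.69×745.7 / 8.074 = 340.8 N·m.
Under the same torque, τ_max = 16T/(πd³) is largest where d is smallest — segment AB (d = 35.4 mm).
τ_max = 16·340.8/(π·(0.0354)³) = 3.913×10^7 Pa.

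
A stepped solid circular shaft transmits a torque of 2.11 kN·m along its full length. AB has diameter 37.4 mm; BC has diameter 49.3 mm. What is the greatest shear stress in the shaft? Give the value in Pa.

Under the same torque, τ_max = 16T/(πd³) is largest where d is smallest — segment AB (d = 37.4 mm).
τ_max = 16·2110/(π·(0.0374)³) = 2.054×10^8 Pa.

2.05e8 Pa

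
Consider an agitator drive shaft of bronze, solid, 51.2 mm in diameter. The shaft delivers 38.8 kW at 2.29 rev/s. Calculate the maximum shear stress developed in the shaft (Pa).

ω = 2π·2.29 = 14.39 rad/s, so T = P/ω = 38.8×10³ / 14.39 = 2697 N·m.
J = πd⁴/32 = π(0.0512)⁴/32 = 6.747×10^-7 m⁴.
τ_max = T·r/J = 2697 × 0.0256 / 6.747×10^-7 = 1.023×10^8 Pa.

1.02e8 Pa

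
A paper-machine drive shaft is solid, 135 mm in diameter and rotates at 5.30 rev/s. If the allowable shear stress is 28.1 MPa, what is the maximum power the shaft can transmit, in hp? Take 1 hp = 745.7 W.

606 hp

J = πd⁴/32 = π(0.135)⁴/32 = 3.261×10^-5 m⁴.
T_max = τ_allow·J/r = 2.81×10^7 × 3.261×10^-5 / 0.0675 = 13570 N·m.
ω = 2π·5.30 = 33.30 rad/s, so P_max = T_max·ω = 4.521×10^5 W.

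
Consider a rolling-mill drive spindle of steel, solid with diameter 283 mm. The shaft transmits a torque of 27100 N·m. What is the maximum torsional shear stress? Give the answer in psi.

883 psi

J = πd⁴/32 = π(0.283)⁴/32 = 6.297×10^-4 m⁴.
τ_max = T·r/J = 27100 × 0.141 / 6.297×10^-4 = 6.089×10^6 Pa.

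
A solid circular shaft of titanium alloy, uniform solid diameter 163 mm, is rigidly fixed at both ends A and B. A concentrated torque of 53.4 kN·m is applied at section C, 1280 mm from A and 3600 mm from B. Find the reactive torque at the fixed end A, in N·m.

With uniform GJ and both ends fixed, compatibility θ_AC = θ_CB gives T_A·a = T_B·b, together with T_A + T_B = T₀.
T_A = T₀·b/(a+b) = 53400·3600/4880 = 39390 N·m; T_B = 14010 N·m.

39400 N·m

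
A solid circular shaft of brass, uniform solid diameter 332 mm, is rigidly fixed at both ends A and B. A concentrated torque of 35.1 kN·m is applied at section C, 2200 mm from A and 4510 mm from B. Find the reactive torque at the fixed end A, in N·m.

23600 N·m

With uniform GJ and both ends fixed, compatibility θ_AC = θ_CB gives T_A·a = T_B·b, together with T_A + T_B = T₀.
T_A = T₀·b/(a+b) = 35100·4510/6710 = 23590 N·m; T_B = 11510 N·m.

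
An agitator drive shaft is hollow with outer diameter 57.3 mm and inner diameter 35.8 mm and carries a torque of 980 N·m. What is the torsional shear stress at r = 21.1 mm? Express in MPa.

23.1 MPa

J = π(d_o⁴ − d_i⁴)/32 = π(0.0573⁴ − 0.0358⁴)/32 = 8.971×10^-7 m⁴.
Shear stress varies linearly with radius: τ = T·r/J = 980.0 × 0.0211 / 8.971×10^-7 = 2.305×10^7 Pa.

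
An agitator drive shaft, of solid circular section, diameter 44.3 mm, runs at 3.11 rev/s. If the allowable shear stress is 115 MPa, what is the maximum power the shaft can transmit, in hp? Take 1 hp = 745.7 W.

51.4 hp

J = πd⁴/32 = π(0.0443)⁴/32 = 3.781×10^-7 m⁴.
T_max = τ_allow·J/r = 1.15×10^8 × 3.781×10^-7 / 0.0221 = 1963 N·m.
ω = 2π·3.11 = 19.54 rad/s, so P_max = T_max·ω = 3.836×10^4 W.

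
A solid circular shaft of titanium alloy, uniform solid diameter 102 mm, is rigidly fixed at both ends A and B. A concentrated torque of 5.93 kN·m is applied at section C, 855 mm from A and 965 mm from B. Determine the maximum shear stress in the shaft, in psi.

With uniform GJ and both ends fixed, compatibility θ_AC = θ_CB gives T_A·a = T_B·b, together with T_A + T_B = T₀.
T_A = T₀·b/(a+b) = 5930·965/1820 = 3144 N·m; T_B = 2786 N·m.
τ in each portion: τ_AC = 1.51×10^7 Pa, τ_CB = 1.34×10^7 Pa; maximum is in AC.
τ_max = T_AC·r/J = 3144·0.0510/1.06×10^-5 = 1.509×10^7 Pa.

2190 psi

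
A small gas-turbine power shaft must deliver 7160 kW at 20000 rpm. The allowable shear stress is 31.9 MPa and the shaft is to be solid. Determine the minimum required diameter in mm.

ω = 2π·20000/60 = 2094 rad/s, so T = P/ω = 7160×10³ / 2094 = 3419 N·m.
For a solid shaft τ_max = 16T/(πd³), so d = (16T/(π τ_allow))^(1/3) = (16·3419/(π·3.19×10^7))^(1/3) = 0.08172 m.

81.7 mm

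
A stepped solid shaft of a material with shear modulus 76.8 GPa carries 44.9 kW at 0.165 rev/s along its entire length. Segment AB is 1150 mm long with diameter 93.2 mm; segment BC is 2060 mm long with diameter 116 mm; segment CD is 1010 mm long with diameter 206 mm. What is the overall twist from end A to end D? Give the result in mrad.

ω = 2π·0.165 = 1.037 rad/s, so T = P/ω = 44.9×10³ / 1.037 = 43310 N·m.
J_AB = π(0.0932)⁴/32 = 7.41×10^-6 m⁴; J_BC = π(0.116)⁴/32 = 1.78×10^-5 m⁴; J_CD = π(0.206)⁴/32 = 1.77×10^-4 m⁴.
θ = (T/G)·Σ L_i/J_i = (43310/76.8×10⁹)·(1.15/7.41×10^-6 + 2.06/1.78×10^-5 + 1.01/1.77×10^-4) = 0.1561 rad.

156 mrad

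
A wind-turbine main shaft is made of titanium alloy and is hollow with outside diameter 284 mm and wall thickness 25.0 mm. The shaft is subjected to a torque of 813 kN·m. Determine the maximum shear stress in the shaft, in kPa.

335000 kPa

J = π(d_o⁴ − d_i⁴)/32 = π(0.284⁴ − 0.234⁴)/32 = 3.443×10^-4 m⁴.
τ_max = T·r/J = 813000 × 0.142 / 3.443×10^-4 = 3.353×10^8 Pa.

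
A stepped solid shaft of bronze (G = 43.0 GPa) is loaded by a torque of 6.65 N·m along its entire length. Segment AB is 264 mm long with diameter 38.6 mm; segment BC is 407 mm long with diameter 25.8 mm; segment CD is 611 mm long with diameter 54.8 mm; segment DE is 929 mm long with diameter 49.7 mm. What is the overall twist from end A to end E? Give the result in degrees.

0.113°

J_AB = π(0.0386)⁴/32 = 2.18×10^-7 m⁴; J_BC = π(0.0258)⁴/32 = 4.35×10^-8 m⁴; J_CD = π(0.0548)⁴/32 = 8.85×10^-7 m⁴; J_DE = π(0.0497)⁴/32 = 5.99×10^-7 m⁴.
θ = (T/G)·Σ L_i/J_i = (6.650/43.0×10⁹)·(0.264/2.18×10^-7 + 0.407/4.35×10^-8 + 0.611/8.85×10^-7 + 0.929/5.99×10^-7) = 1.981×10^-3 rad.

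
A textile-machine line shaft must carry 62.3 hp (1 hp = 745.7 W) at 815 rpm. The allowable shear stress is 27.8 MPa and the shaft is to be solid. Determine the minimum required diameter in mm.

46.4 mm

ω = 2π·815/60 = 85.35 rad/s, so T = P/ω = 62.3×745.7 / 85.35 = 544.3 N·m.
For a solid shaft τ_max = 16T/(πd³), so d = (16T/(π τ_allow))^(1/3) = (16·544.3/(π·2.78×10^7))^(1/3) = 0.04637 m.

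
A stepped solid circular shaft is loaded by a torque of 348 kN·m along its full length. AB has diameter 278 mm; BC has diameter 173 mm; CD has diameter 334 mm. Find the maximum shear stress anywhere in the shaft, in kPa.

342000 kPa

Under the same torque, τ_max = 16T/(πd³) is largest where d is smallest — segment BC (d = 173 mm).
τ_max = 16·348000/(π·(0.173)³) = 3.423×10^8 Pa.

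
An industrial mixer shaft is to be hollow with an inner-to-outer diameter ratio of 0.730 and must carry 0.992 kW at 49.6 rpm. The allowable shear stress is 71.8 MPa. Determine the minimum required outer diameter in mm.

26.6 mm

ω = 2π·49.6/60 = 5.194 rad/s, so T = P/ω = 0.992×10³ / 5.194 = 191.0 N·m.
For a hollow shaft with d_i/d_o = 0.730: τ_max = 16T/(π d_o³ (1−k⁴)), so d_o = [16T/(π τ_allow (1−k⁴))]^(1/3) = [16·191.0/(π·7.18×10^7·0.7160)]^(1/3) = 0.02665 m.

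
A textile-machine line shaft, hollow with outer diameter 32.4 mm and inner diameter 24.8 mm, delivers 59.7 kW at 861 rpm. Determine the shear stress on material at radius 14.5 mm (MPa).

ω = 2π·861/60 = 90.16 rad/s, so T = P/ω = 59.7×10³ / 90.16 = 662.1 N·m.
J = π(d_o⁴ − d_i⁴)/32 = π(0.0324⁴ − 0.0248⁴)/32 = 7.105×10^-8 m⁴.
Shear stress varies linearly with radius: τ = T·r/J = 662.1 × 0.0145 / 7.105×10^-8 = 1.351×10^8 Pa.

135 MPa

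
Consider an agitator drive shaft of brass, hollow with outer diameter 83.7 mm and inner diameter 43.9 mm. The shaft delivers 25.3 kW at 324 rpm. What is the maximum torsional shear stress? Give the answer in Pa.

7.01e6 Pa

ω = 2π·324/60 = 33.93 rad/s, so T = P/ω = 25.3×10³ / 33.93 = 745.7 N·m.
J = π(d_o⁴ − d_i⁴)/32 = π(0.0837⁴ − 0.0439⁴)/32 = 4.454×10^-6 m⁴.
τ_max = T·r/J = 745.7 × 0.0418 / 4.454×10^-6 = 7.007×10^6 Pa.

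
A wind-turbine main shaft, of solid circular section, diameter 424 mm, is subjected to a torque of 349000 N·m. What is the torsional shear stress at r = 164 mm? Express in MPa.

18.0 MPa

J = πd⁴/32 = π(0.424)⁴/32 = 3.173×10^-3 m⁴.
Shear stress varies linearly with radius: τ = T·r/J = 349000 × 0.164 / 3.173×10^-3 = 1.804×10^7 Pa.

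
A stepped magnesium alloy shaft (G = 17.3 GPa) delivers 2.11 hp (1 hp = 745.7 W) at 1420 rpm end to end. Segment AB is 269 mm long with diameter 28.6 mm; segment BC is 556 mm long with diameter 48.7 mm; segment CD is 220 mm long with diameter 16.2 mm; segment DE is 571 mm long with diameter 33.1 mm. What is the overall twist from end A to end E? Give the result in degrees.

1.49°

ω = 2π·1420/60 = 148.7 rad/s, so T = P/ω = 2.11×745.7 / 148.7 = 10.58 N·m.
J_AB = π(0.0286)⁴/32 = 6.57×10^-8 m⁴; J_BC = π(0.0487)⁴/32 = 5.52×10^-7 m⁴; J_CD = π(0.0162)⁴/32 = 6.76×10^-9 m⁴; J_DE = π(0.0331)⁴/32 = 1.18×10^-7 m⁴.
θ = (T/G)·Σ L_i/J_i = (10.58/17.3×10⁹)·(0.269/6.57×10^-8 + 0.556/5.52×10^-7 + 0.220/6.76×10^-9 + 0.571/1.18×10^-7) = 0.02598 rad.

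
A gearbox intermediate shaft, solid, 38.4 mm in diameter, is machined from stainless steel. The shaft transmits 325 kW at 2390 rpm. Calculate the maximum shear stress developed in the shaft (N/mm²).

ω = 2π·2390/60 = 250.3 rad/s, so T = P/ω = 325×10³ / 250.3 = 1299 N·m.
J = πd⁴/32 = π(0.0384)⁴/32 = 2.135×10^-7 m⁴.
τ_max = T·r/J = 1299 × 0.0192 / 2.135×10^-7 = 1.168×10^8 Pa.

117 N/mm²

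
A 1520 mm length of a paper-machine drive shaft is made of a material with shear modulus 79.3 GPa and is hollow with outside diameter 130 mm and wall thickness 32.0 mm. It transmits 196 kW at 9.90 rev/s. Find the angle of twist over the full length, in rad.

ω = 2π·9.90 = 62.20 rad/s, so T = P/ω = 196×10³ / 62.20 = 3151 N·m.
J = π(d_o⁴ − d_i⁴)/32 = π(0.130⁴ − 0.0660⁴)/32 = 2.618×10^-5 m⁴.
θ = T·L/(G·J) = 3151 × 1.52 / (79.3×10⁹ × 2.618×10^-5) = 2.307×10^-3 rad.

0.00231 rad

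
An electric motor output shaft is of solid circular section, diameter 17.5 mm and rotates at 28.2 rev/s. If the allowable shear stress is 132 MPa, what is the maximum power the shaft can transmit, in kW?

24.6 kW

J = πd⁴/32 = π(0.0175)⁴/32 = 9.208×10^-9 m⁴.
T_max = τ_allow·J/r = 1.32×10^8 × 9.208×10^-9 / 0.00875 = 138.9 N·m.
ω = 2π·28.2 = 177.2 rad/s, so P_max = T_max·ω = 2.461×10^4 W.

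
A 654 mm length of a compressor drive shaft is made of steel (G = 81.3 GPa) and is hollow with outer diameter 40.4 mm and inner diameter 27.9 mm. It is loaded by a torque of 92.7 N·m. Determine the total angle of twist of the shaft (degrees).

J = π(d_o⁴ − d_i⁴)/32 = π(0.0404⁴ − 0.0279⁴)/32 = 2.020×10^-7 m⁴.
θ = T·L/(G·J) = 92.70 × 0.654 / (81.3×10⁹ × 2.020×10^-7) = 3.691×10^-3 rad.

0.211°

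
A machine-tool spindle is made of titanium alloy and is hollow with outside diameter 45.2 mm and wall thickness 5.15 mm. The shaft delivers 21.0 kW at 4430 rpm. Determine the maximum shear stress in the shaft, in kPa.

ω = 2π·4430/60 = 463.9 rad/s, so T = P/ω = 21.0×10³ / 463.9 = 45.27 N·m.
J = π(d_o⁴ − d_i⁴)/32 = π(0.0452⁴ − 0.0349⁴)/32 = 2.641×10^-7 m⁴.
τ_max = T·r/J = 45.27 × 0.0226 / 2.641×10^-7 = 3.873×10^6 Pa.

3870 kPa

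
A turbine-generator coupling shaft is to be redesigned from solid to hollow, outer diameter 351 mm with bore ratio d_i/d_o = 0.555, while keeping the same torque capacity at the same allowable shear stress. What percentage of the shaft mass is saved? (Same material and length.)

Equal τ_max and T ⇒ the solid shaft needs d_s³ = d_o³(1−k⁴), so d_s = 351·(1−0.555⁴)^(1/3) = 339.5 mm.
Area ratio A_h/A_s = d_o²(1−k²)/d_s² = (1−k²)/(1−k⁴)^(2/3) = 0.7395.
Mass saving = 1 − 0.7395 = 26.0 %.

26.0 %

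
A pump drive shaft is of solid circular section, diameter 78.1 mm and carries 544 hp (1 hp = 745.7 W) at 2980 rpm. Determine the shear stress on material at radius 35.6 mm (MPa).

ω = 2π·2980/60 = 312.1 rad/s, so T = P/ω = 544×745.7 / 312.1 = 1300 N·m.
J = πd⁴/32 = π(0.0781)⁴/32 = 3.653×10^-6 m⁴.
Shear stress varies linearly with radius: τ = T·r/J = 1300 × 0.0356 / 3.653×10^-6 = 1.267×10^7 Pa.

12.7 MPa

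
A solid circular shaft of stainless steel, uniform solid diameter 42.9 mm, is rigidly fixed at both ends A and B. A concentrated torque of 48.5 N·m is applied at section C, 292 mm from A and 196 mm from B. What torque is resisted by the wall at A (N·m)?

With uniform GJ and both ends fixed, compatibility θ_AC = θ_CB gives T_A·a = T_B·b, together with T_A + T_B = T₀.
T_A = T₀·b/(a+b) = 48.50·196/488.0 = 19.48 N·m; T_B = 29.02 N·m.

19.5 N·m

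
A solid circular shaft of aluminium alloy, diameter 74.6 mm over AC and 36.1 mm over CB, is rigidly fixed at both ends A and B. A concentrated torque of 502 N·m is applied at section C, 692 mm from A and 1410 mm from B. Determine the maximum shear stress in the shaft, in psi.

870 psi

Compatibility: T_A·a/J_AC = T_B·b/J_CB with T_A + T_B = T₀.
J_AC = 3.04×10^-6 m⁴, J_CB = 1.67×10^-7 m⁴, so T_A = T₀·(J_AC/a)/((J_AC/a)+(J_CB/b)) = 488.8 N·m, T_B = 13.16 N·m.
τ in each portion: τ_AC = 6.00×10^6 Pa, τ_CB = 1.42×10^6 Pa; maximum is in AC.
τ_max = T_AC·r/J = 488.8·0.0373/3.04×10^-6 = 5.997×10^6 Pa.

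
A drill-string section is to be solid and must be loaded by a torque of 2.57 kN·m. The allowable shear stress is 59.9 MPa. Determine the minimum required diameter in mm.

60.2 mm

For a solid shaft τ_max = 16T/(πd³), so d = (16T/(π τ_allow))^(1/3) = (16·2570/(π·5.99×10^7))^(1/3) = 0.06023 m.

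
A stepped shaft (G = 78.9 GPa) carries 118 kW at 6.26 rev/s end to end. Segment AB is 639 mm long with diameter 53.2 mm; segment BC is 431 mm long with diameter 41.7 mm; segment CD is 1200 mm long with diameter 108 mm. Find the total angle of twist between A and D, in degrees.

ω = 2π·6.26 = 39.33 rad/s, so T = P/ω = 118×10³ / 39.33 = 3000 N·m.
J_AB = π(0.0532)⁴/32 = 7.86×10^-7 m⁴; J_BC = π(0.0417)⁴/32 = 2.97×10^-7 m⁴; J_CD = π(0.108)⁴/32 = 1.34×10^-5 m⁴.
θ = (T/G)·Σ L_i/J_i = (3000/78.9×10⁹)·(0.639/7.86×10^-7 + 0.431/2.97×10^-7 + 1.20/1.34×10^-5) = 0.08952 rad.

5.13°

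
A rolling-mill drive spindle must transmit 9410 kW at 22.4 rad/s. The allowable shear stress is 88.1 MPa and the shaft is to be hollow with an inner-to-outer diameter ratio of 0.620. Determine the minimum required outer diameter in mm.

305 mm

ω = 22.4 rad/s, so T = P/ω = 9410×10³ / 22.40 = 420100 N·m.
For a hollow shaft with d_i/d_o = 0.620: τ_max = 16T/(π d_o³ (1−k⁴)), so d_o = [16T/(π τ_allow (1−k⁴))]^(1/3) = [16·420100/(π·8.81×10^7·0.8522)]^(1/3) = 0.3054 m.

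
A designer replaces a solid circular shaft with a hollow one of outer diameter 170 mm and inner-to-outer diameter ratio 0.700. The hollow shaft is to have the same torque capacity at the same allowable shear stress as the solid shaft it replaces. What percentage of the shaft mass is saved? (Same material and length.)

38.8 %

Equal τ_max and T ⇒ the solid shaft needs d_s³ = d_o³(1−k⁴), so d_s = 170·(1−0.700⁴)^(1/3) = 155.1 mm.
Area ratio A_h/A_s = d_o²(1−k²)/d_s² = (1−k²)/(1−k⁴)^(2/3) = 0.6124.
Mass saving = 1 − 0.6124 = 38.8 %.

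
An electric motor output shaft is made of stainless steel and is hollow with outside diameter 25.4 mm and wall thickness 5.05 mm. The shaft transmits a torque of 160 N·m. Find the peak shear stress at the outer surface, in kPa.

J = π(d_o⁴ − d_i⁴)/32 = π(0.0254⁴ − 0.0153⁴)/32 = 3.548×10^-8 m⁴.
τ_max = T·r/J = 160.0 × 0.0127 / 3.548×10^-8 = 5.727×10^7 Pa.

57300 kPa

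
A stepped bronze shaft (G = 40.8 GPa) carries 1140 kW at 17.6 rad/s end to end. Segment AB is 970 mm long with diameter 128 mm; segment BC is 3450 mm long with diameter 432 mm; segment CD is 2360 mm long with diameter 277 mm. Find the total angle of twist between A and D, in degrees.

ω = 17.6 rad/s, so T = P/ω = 1140×10³ / 17.60 = 64770 N·m.
J_AB = π(0.128)⁴/32 = 2.64×10^-5 m⁴; J_BC = π(0.432)⁴/32 = 3.42×10^-3 m⁴; J_CD = π(0.277)⁴/32 = 5.78×10^-4 m⁴.
θ = (T/G)·Σ L_i/J_i = (64770/40.8×10⁹)·(0.970/2.64×10^-5 + 3.45/3.42×10^-3 + 2.36/5.78×10^-4) = 0.06652 rad.

3.81°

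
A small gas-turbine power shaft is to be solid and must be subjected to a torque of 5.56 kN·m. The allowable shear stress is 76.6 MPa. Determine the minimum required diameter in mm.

For a solid shaft τ_max = 16T/(πd³), so d = (16T/(π τ_allow))^(1/3) = (16·5560/(π·7.66×10^7))^(1/3) = 0.07177 m.

71.8 mm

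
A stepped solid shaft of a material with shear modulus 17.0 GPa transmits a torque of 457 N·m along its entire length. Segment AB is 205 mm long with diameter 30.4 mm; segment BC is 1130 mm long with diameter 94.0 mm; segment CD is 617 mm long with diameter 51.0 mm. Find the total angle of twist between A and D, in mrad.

J_AB = π(0.0304)⁴/32 = 8.38×10^-8 m⁴; J_BC = π(0.0940)⁴/32 = 7.66×10^-6 m⁴; J_CD = π(0.0510)⁴/32 = 6.64×10^-7 m⁴.
θ = (T/G)·Σ L_i/J_i = (457.0/17.0×10⁹)·(0.205/8.38×10^-8 + 1.13/7.66×10^-6 + 0.617/6.64×10^-7) = 0.09466 rad.

94.7 mrad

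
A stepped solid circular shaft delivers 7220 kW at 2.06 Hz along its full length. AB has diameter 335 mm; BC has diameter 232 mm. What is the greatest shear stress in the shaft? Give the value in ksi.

ω = 2π·2.06 = 12.94 rad/s, so T = P/ω = 7220×10³ / 12.94 = 557800 N·m.
Under the same torque, τ_max = 16T/(πd³) is largest where d is smallest — segment BC (d = 232 mm).
τ_max = 16·557800/(π·(0.232)³) = 2.275×10^8 Pa.

33.0 ksi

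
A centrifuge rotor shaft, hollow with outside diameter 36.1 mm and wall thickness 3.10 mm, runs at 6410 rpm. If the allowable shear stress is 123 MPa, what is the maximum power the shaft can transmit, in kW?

J = π(d_o⁴ − d_i⁴)/32 = π(0.0361⁴ − 0.0299⁴)/32 = 8.827×10^-8 m⁴.
T_max = τ_allow·J/r = 1.23×10^8 × 8.827×10^-8 / 0.0181 = 601.5 N·m.
ω = 2π·6410/60 = 671.3 rad/s, so P_max = T_max·ω = 4.038×10^5 W.

404 kW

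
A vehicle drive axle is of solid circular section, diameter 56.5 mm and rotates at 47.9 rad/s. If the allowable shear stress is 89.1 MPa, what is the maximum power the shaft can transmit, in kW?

151 kW

J = πd⁴/32 = π(0.0565)⁴/32 = 1.000×10^-6 m⁴.
T_max = τ_allow·J/r = 8.91×10^7 × 1.000×10^-6 / 0.0283 = 3155 N·m.
ω = 47.9 rad/s, so P_max = T_max·ω = 1.511×10^5 W.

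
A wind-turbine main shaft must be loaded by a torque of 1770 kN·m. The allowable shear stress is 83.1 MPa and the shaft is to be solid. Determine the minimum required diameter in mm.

For a solid shaft τ_max = 16T/(πd³), so d = (16T/(π τ_allow))^(1/3) = (16·1.770e6/(π·8.31×10^7))^(1/3) = 0.4769 m.

477 mm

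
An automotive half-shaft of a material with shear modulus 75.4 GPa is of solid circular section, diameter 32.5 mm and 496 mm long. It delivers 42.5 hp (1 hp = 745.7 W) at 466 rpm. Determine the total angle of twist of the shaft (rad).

0.0390 rad

ω = 2π·466/60 = 48.80 rad/s, so T = P/ω = 42.5×745.7 / 48.80 = 649.4 N·m.
J = πd⁴/32 = π(0.0325)⁴/32 = 1.095×10^-7 m⁴.
θ = T·L/(G·J) = 649.4 × 0.496 / (75.4×10⁹ × 1.095×10^-7) = 0.03900 rad.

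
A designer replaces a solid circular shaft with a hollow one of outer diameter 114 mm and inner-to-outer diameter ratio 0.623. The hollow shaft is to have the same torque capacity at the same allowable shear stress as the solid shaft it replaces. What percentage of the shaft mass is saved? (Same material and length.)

31.8 %

Equal τ_max and T ⇒ the solid shaft needs d_s³ = d_o³(1−k⁴), so d_s = 114·(1−0.623⁴)^(1/3) = 108.0 mm.
Area ratio A_h/A_s = d_o²(1−k²)/d_s² = (1−k²)/(1−k⁴)^(2/3) = 0.6822.
Mass saving = 1 − 0.6822 = 31.8 %.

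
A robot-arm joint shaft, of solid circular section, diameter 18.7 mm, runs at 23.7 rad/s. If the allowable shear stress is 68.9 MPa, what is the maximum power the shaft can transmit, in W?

J = πd⁴/32 = π(0.0187)⁴/32 = 1.201×10^-8 m⁴.
T_max = τ_allow·J/r = 6.89×10^7 × 1.201×10^-8 / 0.00935 = 88.47 N·m.
ω = 23.7 rad/s, so P_max = T_max·ω = 2097 W.

2100 W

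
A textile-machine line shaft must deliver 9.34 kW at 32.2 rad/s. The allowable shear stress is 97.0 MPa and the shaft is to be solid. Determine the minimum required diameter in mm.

24.8 mm

ω = 32.2 rad/s, so T = P/ω = 9.34×10³ / 32.20 = 290.1 N·m.
For a solid shaft τ_max = 16T/(πd³), so d = (16T/(π τ_allow))^(1/3) = (16·290.1/(π·9.70×10^7))^(1/3) = 0.02479 m.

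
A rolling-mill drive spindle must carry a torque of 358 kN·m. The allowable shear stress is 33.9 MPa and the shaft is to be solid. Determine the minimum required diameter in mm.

377 mm

For a solid shaft τ_max = 16T/(πd³), so d = (16T/(π τ_allow))^(1/3) = (16·358000/(π·3.39×10^7))^(1/3) = 0.3775 m.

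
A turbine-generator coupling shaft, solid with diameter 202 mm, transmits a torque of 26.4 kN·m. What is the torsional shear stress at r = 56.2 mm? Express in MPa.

J = πd⁴/32 = π(0.202)⁴/32 = 1.635×10^-4 m⁴.
Shear stress varies linearly with radius: τ = T·r/J = 26400 × 0.0562 / 1.635×10^-4 = 9.077×10^6 Pa.

9.08 MPa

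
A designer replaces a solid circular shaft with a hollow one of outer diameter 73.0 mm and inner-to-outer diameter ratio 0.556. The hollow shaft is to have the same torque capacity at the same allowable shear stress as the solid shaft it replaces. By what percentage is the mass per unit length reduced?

26.1 %

Equal τ_max and T ⇒ the solid shaft needs d_s³ = d_o³(1−k⁴), so d_s = 73.0·(1−0.556⁴)^(1/3) = 70.60 mm.
Area ratio A_h/A_s = d_o²(1−k²)/d_s² = (1−k²)/(1−k⁴)^(2/3) = 0.7387.
Mass saving = 1 − 0.7387 = 26.1 %.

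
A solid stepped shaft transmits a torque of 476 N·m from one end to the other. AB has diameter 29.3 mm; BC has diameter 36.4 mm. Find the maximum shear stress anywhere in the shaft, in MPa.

96.4 MPa

Under the same torque, τ_max = 16T/(πd³) is largest where d is smallest — segment AB (d = 29.3 mm).
τ_max = 16·476.0/(π·(0.0293)³) = 9.638×10^7 Pa.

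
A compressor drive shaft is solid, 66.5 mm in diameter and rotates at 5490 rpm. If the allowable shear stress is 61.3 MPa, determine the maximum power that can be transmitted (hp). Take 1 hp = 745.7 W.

J = πd⁴/32 = π(0.0665)⁴/32 = 1.920×10^-6 m⁴.
T_max = τ_allow·J/r = 6.13×10^7 × 1.920×10^-6 / 0.0333 = 3540 N·m.
ω = 2π·5490/60 = 574.9 rad/s, so P_max = T_max·ω = 2.035×10^6 W.

2730 hp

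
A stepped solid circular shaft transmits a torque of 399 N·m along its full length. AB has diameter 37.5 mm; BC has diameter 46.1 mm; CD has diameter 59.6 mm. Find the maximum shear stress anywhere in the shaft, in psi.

Under the same torque, τ_max = 16T/(πd³) is largest where d is smallest — segment AB (d = 37.5 mm).
τ_max = 16·399.0/(π·(0.0375)³) = 3.853×10^7 Pa.

5590 psi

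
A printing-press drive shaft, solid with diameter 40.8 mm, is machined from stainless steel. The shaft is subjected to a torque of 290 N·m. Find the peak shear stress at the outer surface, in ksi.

J = πd⁴/32 = π(0.0408)⁴/32 = 2.720×10^-7 m⁴.
τ_max = T·r/J = 290.0 × 0.0204 / 2.720×10^-7 = 2.175×10^7 Pa.

3.15 ksi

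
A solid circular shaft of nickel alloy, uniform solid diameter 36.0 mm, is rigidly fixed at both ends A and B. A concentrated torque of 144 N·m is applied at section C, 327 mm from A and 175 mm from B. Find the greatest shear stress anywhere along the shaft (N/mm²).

10.2 N/mm²

With uniform GJ and both ends fixed, compatibility θ_AC = θ_CB gives T_A·a = T_B·b, together with T_A + T_B = T₀.
T_A = T₀·b/(a+b) = 144.0·175/502.0 = 50.20 N·m; T_B = 93.80 N·m.
τ in each portion: τ_AC = 5.48×10^6 Pa, τ_CB = 1.02×10^7 Pa; maximum is in CB.
τ_max = T_CB·r/J = 93.80·0.0180/1.65×10^-7 = 1.024×10^7 Pa.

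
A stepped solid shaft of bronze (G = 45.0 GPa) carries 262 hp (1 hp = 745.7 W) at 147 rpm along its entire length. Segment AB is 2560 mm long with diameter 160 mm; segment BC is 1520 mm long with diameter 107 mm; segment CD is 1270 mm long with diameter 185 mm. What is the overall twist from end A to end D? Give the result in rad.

0.0476 rad

ω = 2π·147/60 = 15.39 rad/s, so T = P/ω = 262×745.7 / 15.39 = 12690 N·m.
J_AB = π(0.160)⁴/32 = 6.43×10^-5 m⁴; J_BC = π(0.107)⁴/32 = 1.29×10^-5 m⁴; J_CD = π(0.185)⁴/32 = 1.15×10^-4 m⁴.
θ = (T/G)·Σ L_i/J_i = (12690/45.0×10⁹)·(2.56/6.43×10^-5 + 1.52/1.29×10^-5 + 1.27/1.15×10^-4) = 0.04765 rad.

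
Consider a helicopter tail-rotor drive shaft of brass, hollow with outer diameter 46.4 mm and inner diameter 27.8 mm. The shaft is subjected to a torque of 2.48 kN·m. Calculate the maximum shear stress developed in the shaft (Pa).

1.45e8 Pa

J = π(d_o⁴ − d_i⁴)/32 = π(0.0464⁴ − 0.0278⁴)/32 = 3.964×10^-7 m⁴.
τ_max = T·r/J = 2480 × 0.0232 / 3.964×10^-7 = 1.451×10^8 Pa.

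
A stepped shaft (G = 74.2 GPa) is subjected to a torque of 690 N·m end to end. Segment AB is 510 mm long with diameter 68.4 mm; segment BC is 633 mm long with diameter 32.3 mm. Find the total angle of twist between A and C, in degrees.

3.28°

J_AB = π(0.0684)⁴/32 = 2.15×10^-6 m⁴; J_BC = π(0.0323)⁴/32 = 1.07×10^-7 m⁴.
θ = (T/G)·Σ L_i/J_i = (690.0/74.2×10⁹)·(0.510/2.15×10^-6 + 0.633/1.07×10^-7) = 0.05729 rad.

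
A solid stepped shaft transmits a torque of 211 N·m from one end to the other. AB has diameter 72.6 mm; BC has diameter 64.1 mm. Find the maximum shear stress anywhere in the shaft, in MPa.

4.08 MPa

Under the same torque, τ_max = 16T/(πd³) is largest where d is smallest — segment BC (d = 64.1 mm).
τ_max = 16·211.0/(π·(0.0641)³) = 4.080×10^6 Pa.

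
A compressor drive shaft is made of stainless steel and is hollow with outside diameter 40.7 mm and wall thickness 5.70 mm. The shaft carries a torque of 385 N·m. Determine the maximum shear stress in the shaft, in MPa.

39.8 MPa

J = π(d_o⁴ − d_i⁴)/32 = π(0.0407⁴ − 0.0293⁴)/32 = 1.970×10^-7 m⁴.
τ_max = T·r/J = 385.0 × 0.0204 / 1.970×10^-7 = 3.976×10^7 Pa.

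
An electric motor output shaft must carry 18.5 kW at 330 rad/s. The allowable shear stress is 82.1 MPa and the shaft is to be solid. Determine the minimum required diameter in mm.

15.2 mm

ω = 330 rad/s, so T = P/ω = 18.5×10³ / 330.0 = 56.06 N·m.
For a solid shaft τ_max = 16T/(πd³), so d = (16T/(π τ_allow))^(1/3) = (16·56.06/(π·8.21×10^7))^(1/3) = 0.01515 m.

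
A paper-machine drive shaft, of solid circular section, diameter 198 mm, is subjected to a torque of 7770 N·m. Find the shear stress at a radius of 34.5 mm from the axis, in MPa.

J = πd⁴/32 = π(0.198)⁴/32 = 1.509×10^-4 m⁴.
Shear stress varies linearly with radius: τ = T·r/J = 7770 × 0.0345 / 1.509×10^-4 = 1.777×10^6 Pa.

1.78 MPa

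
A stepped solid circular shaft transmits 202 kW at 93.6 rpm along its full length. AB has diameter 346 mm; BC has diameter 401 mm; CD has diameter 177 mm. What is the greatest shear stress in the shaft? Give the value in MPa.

ω = 2π·93.6/60 = 9.802 rad/s, so T = P/ω = 202×10³ / 9.802 = 20610 N·m.
Under the same torque, τ_max = 16T/(πd³) is largest where d is smallest — segment CD (d = 177 mm).
τ_max = 16·20610/(π·(0.177)³) = 1.893×10^7 Pa.

18.9 MPa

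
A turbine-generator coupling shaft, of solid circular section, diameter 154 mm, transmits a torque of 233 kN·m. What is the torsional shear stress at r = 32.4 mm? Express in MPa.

137 MPa

J = πd⁴/32 = π(0.154)⁴/32 = 5.522×10^-5 m⁴.
Shear stress varies linearly with radius: τ = T·r/J = 233000 × 0.0324 / 5.522×10^-5 = 1.367×10^8 Pa.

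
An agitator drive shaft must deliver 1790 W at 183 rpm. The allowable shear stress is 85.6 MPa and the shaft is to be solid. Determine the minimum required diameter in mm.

17.7 mm

ω = 2π·183/60 = 19.16 rad/s, so T = P/ω = 1790 / 19.16 = 93.41 N·m.
For a solid shaft τ_max = 16T/(πd³), so d = (16T/(π τ_allow))^(1/3) = (16·93.41/(π·8.56×10^7))^(1/3) = 0.01771 m.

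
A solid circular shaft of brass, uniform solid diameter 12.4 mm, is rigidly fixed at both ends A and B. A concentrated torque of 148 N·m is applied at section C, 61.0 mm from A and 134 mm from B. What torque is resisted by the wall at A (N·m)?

102 N·m

With uniform GJ and both ends fixed, compatibility θ_AC = θ_CB gives T_A·a = T_B·b, together with T_A + T_B = T₀.
T_A = T₀·b/(a+b) = 148.0·134/195.0 = 101.7 N·m; T_B = 46.30 N·m.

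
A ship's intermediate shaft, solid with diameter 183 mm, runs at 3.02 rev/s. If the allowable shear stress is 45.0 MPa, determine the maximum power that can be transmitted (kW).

J = πd⁴/32 = π(0.183)⁴/32 = 1.101×10^-4 m⁴.
T_max = τ_allow·J/r = 4.50×10^7 × 1.101×10^-4 / 0.0915 = 54150 N·m.
ω = 2π·3.02 = 18.98 rad/s, so P_max = T_max·ω = 1.028×10^6 W.

1030 kW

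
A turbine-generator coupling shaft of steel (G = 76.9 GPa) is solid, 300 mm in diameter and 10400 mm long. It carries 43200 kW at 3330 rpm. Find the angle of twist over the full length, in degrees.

ω = 2π·3330/60 = 348.7 rad/s, so T = P/ω = 43200×10³ / 348.7 = 123900 N·m.
J = πd⁴/32 = π(0.300)⁴/32 = 7.952×10^-4 m⁴.
θ = T·L/(G·J) = 123900 × 10.4 / (76.9×10⁹ × 7.952×10^-4) = 0.02107 rad.

1.21°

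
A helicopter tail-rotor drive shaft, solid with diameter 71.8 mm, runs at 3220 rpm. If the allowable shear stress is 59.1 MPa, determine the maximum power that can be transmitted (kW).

J = πd⁴/32 = π(0.0718)⁴/32 = 2.609×10^-6 m⁴.
T_max = τ_allow·J/r = 5.91×10^7 × 2.609×10^-6 / 0.0359 = 4295 N·m.
ω = 2π·3220/60 = 337.2 rad/s, so P_max = T_max·ω = 1.448×10^6 W.

1450 kW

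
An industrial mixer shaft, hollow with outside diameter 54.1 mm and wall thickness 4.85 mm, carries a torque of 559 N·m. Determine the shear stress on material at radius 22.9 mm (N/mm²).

J = π(d_o⁴ − d_i⁴)/32 = π(0.0541⁴ − 0.0444⁴)/32 = 4.595×10^-7 m⁴.
Shear stress varies linearly with radius: τ = T·r/J = 559.0 × 0.0229 / 4.595×10^-7 = 2.786×10^7 Pa.

27.9 N/mm²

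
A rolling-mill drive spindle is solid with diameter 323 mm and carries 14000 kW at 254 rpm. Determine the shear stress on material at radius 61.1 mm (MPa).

ω = 2π·254/60 = 26.60 rad/s, so T = P/ω = 14000×10³ / 26.60 = 526300 N·m.
J = πd⁴/32 = π(0.323)⁴/32 = 1.069×10^-3 m⁴.
Shear stress varies linearly with radius: τ = T·r/J = 526300 × 0.0611 / 1.069×10^-3 = 3.010×10^7 Pa.

30.1 MPa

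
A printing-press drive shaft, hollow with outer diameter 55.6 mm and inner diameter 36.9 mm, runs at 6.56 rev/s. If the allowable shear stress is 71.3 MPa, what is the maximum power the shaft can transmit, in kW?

79.9 kW

J = π(d_o⁴ − d_i⁴)/32 = π(0.0556⁴ − 0.0369⁴)/32 = 7.562×10^-7 m⁴.
T_max = τ_allow·J/r = 7.13×10^7 × 7.562×10^-7 / 0.0278 = 1939 N·m.
ω = 2π·6.56 = 41.22 rad/s, so P_max = T_max·ω = 7.994×10^4 W.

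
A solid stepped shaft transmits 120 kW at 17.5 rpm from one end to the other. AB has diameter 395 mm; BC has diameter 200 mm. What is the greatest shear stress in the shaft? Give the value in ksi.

6.05 ksi

ω = 2π·17.5/60 = 1.833 rad/s, so T = P/ω = 120×10³ / 1.833 = 65480 N·m.
Under the same torque, τ_max = 16T/(πd³) is largest where d is smallest — segment BC (d = 200 mm).
τ_max = 16·65480/(π·(0.200)³) = 4.169×10^7 Pa.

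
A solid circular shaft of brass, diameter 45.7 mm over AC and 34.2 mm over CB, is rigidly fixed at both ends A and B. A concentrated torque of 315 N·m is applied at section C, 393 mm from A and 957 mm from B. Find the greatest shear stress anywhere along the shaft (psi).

2160 psi

Compatibility: T_A·a/J_AC = T_B·b/J_CB with T_A + T_B = T₀.
J_AC = 4.28×10^-7 m⁴, J_CB = 1.34×10^-7 m⁴, so T_A = T₀·(J_AC/a)/((J_AC/a)+(J_CB/b)) = 279.1 N·m, T_B = 35.94 N·m.
τ in each portion: τ_AC = 1.49×10^7 Pa, τ_CB = 4.58×10^6 Pa; maximum is in AC.
τ_max = T_AC·r/J = 279.1·0.0229/4.28×10^-7 = 1.489×10^7 Pa.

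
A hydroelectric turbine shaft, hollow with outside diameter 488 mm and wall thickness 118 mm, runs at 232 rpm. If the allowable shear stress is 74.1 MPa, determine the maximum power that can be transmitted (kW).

J = π(d_o⁴ − d_i⁴)/32 = π(0.488⁴ − 0.252⁴)/32 = 5.172×10^-3 m⁴.
T_max = τ_allow·J/r = 7.41×10^7 × 5.172×10^-3 / 0.244 = 1.571e6 N·m.
ω = 2π·232/60 = 24.29 rad/s, so P_max = T_max·ω = 3.816×10^7 W.

38200 kW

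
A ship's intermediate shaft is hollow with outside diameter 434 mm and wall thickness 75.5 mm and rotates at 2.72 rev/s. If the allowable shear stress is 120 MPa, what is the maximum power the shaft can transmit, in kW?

J = π(d_o⁴ − d_i⁴)/32 = π(0.434⁴ − 0.283⁴)/32 = 2.853×10^-3 m⁴.
T_max = τ_allow·J/r = 1.20×10^8 × 2.853×10^-3 / 0.217 = 1.578e6 N·m.
ω = 2π·2.72 = 17.09 rad/s, so P_max = T_max·ω = 2.697×10^7 W.

27000 kW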